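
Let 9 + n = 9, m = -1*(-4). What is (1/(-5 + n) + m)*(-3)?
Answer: -57/5 ≈ -11.400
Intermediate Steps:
m = 4
n = 0 (n = -9 + 9 = 0)
(1/(-5 + n) + m)*(-3) = (1/(-5 + 0) + 4)*(-3) = (1/(-5) + 4)*(-3) = (-⅕ + 4)*(-3) = (19/5)*(-3) = -57/5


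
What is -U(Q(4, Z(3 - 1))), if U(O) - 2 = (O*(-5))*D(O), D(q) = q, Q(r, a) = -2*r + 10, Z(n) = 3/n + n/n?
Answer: 18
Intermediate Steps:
Z(n) = 1 + 3/n (Z(n) = 3/n + 1 = 1 + 3/n)
Q(r, a) = 10 - 2*r
U(O) = 2 - 5*O² (U(O) = 2 + (O*(-5))*O = 2 + (-5*O)*O = 2 - 5*O²)
-U(Q(4, Z(3 - 1))) = -(2 - 5*(10 - 2*4)²) = -(2 - 5*(10 - 8)²) = -(2 - 5*2²) = -(2 - 5*4) = -(2 - 20) = -1*(-18) = 18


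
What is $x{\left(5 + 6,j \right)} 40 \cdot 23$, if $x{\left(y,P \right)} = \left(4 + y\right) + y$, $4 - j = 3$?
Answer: $23920$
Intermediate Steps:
$j = 1$ ($j = 4 - 3 = 1$)
$x{\left(y,P \right)} = 4 + 2 y$
$x{\left(5 + 6,j \right)} 40 \cdot 23 = \left(4 + 2 \left(5 + 6\right)\right) 40 \cdot 23 = \left(4 + 2 \cdot 11\right) 40 \cdot 23 = \left(4 + 22\right) 40 \cdot 23 = 26 \cdot 40 \cdot 23 = 1040 \cdot 23 = 23920$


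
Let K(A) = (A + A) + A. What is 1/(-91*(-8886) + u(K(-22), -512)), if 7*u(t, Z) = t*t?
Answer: 7/5664738 ≈ 1.2357e-6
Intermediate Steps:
K(A) = 3*A (K(A) = 2*A + A = 3*A)
u(t, Z) = t**2/7 (u(t, Z) = (t*t)/7 = t**2/7)
1/(-91*(-8886) + u(K(-22), -512)) = 1/(-91*(-8886) + (3*(-22))**2/7) = 1/(808626 + (1/7)*(-66)**2) = 1/(808626 + (1/7)*4356) = 1/(808626 + 4356/7) = 1/(5664738/7) = 7/5664738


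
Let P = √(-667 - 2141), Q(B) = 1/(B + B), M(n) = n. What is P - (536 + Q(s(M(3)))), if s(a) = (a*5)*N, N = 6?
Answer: -96481/180 + 6*I*√78 ≈ -536.01 + 52.991*I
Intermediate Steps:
s(a) = 30*a (s(a) = (a*5)*6 = (5*a)*6 = 30*a)
Q(B) = 1/(2*B)
P = 6*I*√78 (P = √(-2808) = 6*I*√78 ≈ 52.991*I)
P - (536 + Q(s(M(3)))) = 6*I*√78 - (536 + 1/(2*((30*3)))) = 6*I*√78 - (536 + (½)/90) = 6*I*√78 - (536 + (½)*(1/90)) = 6*I*√78 - (536 + 1/180) = 6*I*√78 - 1*96481/180 = 6*I*√78 - 96481/180 = -96481/180 + 6*I*√78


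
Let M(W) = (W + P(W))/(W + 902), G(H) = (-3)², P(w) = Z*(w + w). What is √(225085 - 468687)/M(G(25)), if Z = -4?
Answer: -317939*I*√2/63 ≈ -7137.0*I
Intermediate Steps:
P(w) = -8*w (P(w) = -4*(w + w) = -8*w)
G(H) = 9
M(W) = -7*W/(902 + W) (M(W) = (W - 8*W)/(W + 902) = (-7*W)/(902 + W) = -7*W/(902 + W))
√(225085 - 468687)/M(G(25)) = √(225085 - 468687)/((-7*9/(902 + 9))) = √(-243602)/((-7*9/911)) = (349*I*√2)/((-7*9*1/911)) = (349*I*√2)/(-63/911) = (349*I*√2)*(-911/63) = -317939*I*√2/63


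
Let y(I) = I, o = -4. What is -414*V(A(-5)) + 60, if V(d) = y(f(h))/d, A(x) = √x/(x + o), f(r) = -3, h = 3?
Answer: 60 + 11178*I*√5/5 ≈ 60.0 + 4999.0*I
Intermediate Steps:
A(x) = √x/(-4 + x) (A(x) = √x/(x - 4) = √x/(-4 + x))
V(d) = -3/d
-414*V(A(-5)) + 60 = -(-1242)/(√(-5)/(-4 - 5)) + 60 = -(-1242)/((I*√5)/(-9)) + 60 = -(-1242)/((I*√5)*(-⅑)) + 60 = -(-1242)/((-I*√5/9)) + 60 = -(-1242)*9*I*√5/5 + 60 = -(-11178)*I*√5/5 + 60 = 11178*I*√5/5 + 60 = 60 + 11178*I*√5/5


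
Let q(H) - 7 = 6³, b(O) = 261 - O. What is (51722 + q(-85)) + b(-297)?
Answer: 52503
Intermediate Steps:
q(H) = 223 (q(H) = 7 + 6³ = 7 + 216 = 223)
(51722 + q(-85)) + b(-297) = (51722 + 223) + (261 - 1*(-297)) = 51945 + (261 + 297) = 51945 + 558 = 52503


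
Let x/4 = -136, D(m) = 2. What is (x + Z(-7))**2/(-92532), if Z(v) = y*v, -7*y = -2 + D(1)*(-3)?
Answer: -25392/7711 ≈ -3.2930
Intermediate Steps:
x = -544 (x = 4*(-136) = -544)
y = 8/7 (y = -(-2 + 2*(-3))/7 = -(-2 - 6)/7 = -1/7*(-8) = 8/7 ≈ 1.1429)
Z(v) = 8*v/7
(x + Z(-7))**2/(-92532) = (-544 + (8/7)*(-7))**2/(-92532) = (-544 - 8)**2*(-1/92532) = (-552)**2*(-1/92532) = 304704*(-1/92532) = -25392/7711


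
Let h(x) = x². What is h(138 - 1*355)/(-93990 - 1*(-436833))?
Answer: 47089/342843 ≈ 0.13735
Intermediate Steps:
h(138 - 1*355)/(-93990 - 1*(-436833)) = (138 - 1*355)²/(-93990 - 1*(-436833)) = (138 - 355)²/(-93990 + 436833) = (-217)²/342843 = 47089*(1/342843) = 47089/342843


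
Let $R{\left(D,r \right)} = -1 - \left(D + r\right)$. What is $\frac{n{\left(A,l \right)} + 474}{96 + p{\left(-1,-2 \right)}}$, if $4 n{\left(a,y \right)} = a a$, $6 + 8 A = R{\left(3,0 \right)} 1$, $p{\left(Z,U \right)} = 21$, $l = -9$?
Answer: $\frac{30361}{7488} \approx 4.0546$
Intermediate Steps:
$R{\left(D,r \right)} = -1 - D - r$ ($R{\left(D,r \right)} = -1 - \left(D + r\right) = -1 - D - r$)
$A = - \frac{5}{4}$ ($A = - \frac{3}{4} + \frac{\left(-1 - 3 - 0\right) 1}{8} = - \frac{3}{4} + \frac{\left(-1 - 3 + 0\right) 1}{8} = - \frac{3}{4} + \frac{\left(-4\right) 1}{8} = - \frac{3}{4} + \frac{1}{8} \left(-4\right) = - \frac{3}{4} - \frac{1}{2} = - \frac{5}{4} \approx -1.25$)
$n{\left(a,y \right)} = \frac{a^{2}}{4}$ ($n{\left(a,y \right)} = \frac{a a}{4} = \frac{a^{2}}{4}$)
$\frac{n{\left(A,l \right)} + 474}{96 + p{\left(-1,-2 \right)}} = \frac{\frac{\left(- \frac{5}{4}\right)^{2}}{4} + 474}{96 + 21} = \frac{\frac{1}{4} \cdot \frac{25}{16} + 474}{117} = \left(\frac{25}{64} + 474\right) \frac{1}{117} = \frac{30361}{64} \cdot \frac{1}{117} = \frac{30361}{7488}$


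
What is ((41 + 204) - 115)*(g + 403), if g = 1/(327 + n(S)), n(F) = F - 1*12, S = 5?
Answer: 1676493/32 ≈ 52390.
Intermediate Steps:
n(F) = -12 + F (n(F) = F - 12 = -12 + F)
g = 1/320 (g = 1/(327 + (-12 + 5)) = 1/(327 - 7) = 1/320 ≈ 0.0031250)
((41 + 204) - 115)*(g + 403) = ((41 + 204) - 115)*(1/320 + 403) = (245 - 115)*(128961/320) = 130*(128961/320) = 1676493/32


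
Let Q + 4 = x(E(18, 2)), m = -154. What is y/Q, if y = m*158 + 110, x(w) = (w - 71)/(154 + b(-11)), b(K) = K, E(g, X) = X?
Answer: 3463746/641 ≈ 5403.7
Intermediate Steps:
x(w) = -71/143 + w/143 (x(w) = (w - 71)/(154 - 11) = (-71 + w)/143 = (-71 + w)*(1/143) = -71/143 + w/143)
Q = -641/143 (Q = -4 + (-71/143 + (1/143)*2) = -4 + (-71/143 + 2/143) = -4 - 69/143 = -641/143 ≈ -4.4825)
y = -24222 (y = -154*158 + 110 = -24332 + 110 = -24222)
y/Q = -24222/(-641/143) = -24222*(-143/641) = 3463746/641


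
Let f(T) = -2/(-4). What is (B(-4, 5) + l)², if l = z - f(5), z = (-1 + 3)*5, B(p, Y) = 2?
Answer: 529/4 ≈ 132.25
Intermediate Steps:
f(T) = ½ (f(T) = -2*(-¼) = ½)
z = 10 (z = 2*5 = 10)
l = 19/2 (l = 10 - 1*½ = 10 - ½ = 19/2 ≈ 9.5000)
(B(-4, 5) + l)² = (2 + 19/2)² = (23/2)² = 529/4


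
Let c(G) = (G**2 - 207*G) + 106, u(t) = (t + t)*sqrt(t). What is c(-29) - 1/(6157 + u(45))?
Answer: 260931829393/37544149 + 270*sqrt(5)/37544149 ≈ 6950.0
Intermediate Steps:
u(t) = 2*t**(3/2) (u(t) = (2*t)*sqrt(t) = 2*t**(3/2))
c(G) = 106 + G**2 - 207*G
c(-29) - 1/(6157 + u(45)) = (106 + (-29)**2 - 207*(-29)) - 1/(6157 + 2*45**(3/2)) = (106 + 841 + 6003) - 1/(6157 + 2*(135*sqrt(5))) = 6950 - 1/(6157 + 270*sqrt(5))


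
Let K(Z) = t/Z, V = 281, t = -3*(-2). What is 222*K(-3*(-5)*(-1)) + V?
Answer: 961/5 ≈ 192.20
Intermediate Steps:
t = 6
K(Z) = 6/Z
222*K(-3*(-5)*(-1)) + V = 222*(6/((-3*(-5)*(-1)))) + 281 = 222*(6/((15*(-1)))) + 281 = 222*(6/(-15)) + 281 = 222*(6*(-1/15)) + 281 = 222*(-⅖) + 281 = -444/5 + 281 = 961/5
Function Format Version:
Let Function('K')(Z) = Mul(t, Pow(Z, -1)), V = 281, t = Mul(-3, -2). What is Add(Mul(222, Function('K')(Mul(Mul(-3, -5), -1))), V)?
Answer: Rational(961, 5) ≈ 192.20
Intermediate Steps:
t = 6
Function('K')(Z) = Mul(6, Pow(Z, -1))
Add(Mul(222, Function('K')(Mul(Mul(-3, -5), -1))), V) = Add(Mul(222, Mul(6, Pow(Mul(Mul(-3, -5), -1), -1))), 281) = Add(Mul(222, Mul(6, Pow(Mul(15, -1), -1))), 281) = Add(Mul(222, Mul(6, Pow(-15, -1))), 281) = Add(Mul(222, Mul(6, Rational(-1, 15))), 281) = Add(Mul(222, Rational(-2, 5)), 281) = Add(Rational(-444, 5), 281) = Rational(961, 5)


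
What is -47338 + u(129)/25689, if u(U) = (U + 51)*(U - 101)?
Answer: -405353614/8563 ≈ -47338.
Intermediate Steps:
u(U) = (-101 + U)*(51 + U) (u(U) = (51 + U)*(-101 + U) = (-101 + U)*(51 + U))
-47338 + u(129)/25689 = -47338 + (-5151 + 129**2 - 50*129)/25689 = -47338 + (-5151 + 16641 - 6450)*(1/25689) = -47338 + 5040*(1/25689) = -47338 + 1680/8563 = -405353614/8563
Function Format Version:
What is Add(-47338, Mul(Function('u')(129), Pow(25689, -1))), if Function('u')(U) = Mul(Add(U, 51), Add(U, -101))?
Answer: Rational(-405353614, 8563) ≈ -47338.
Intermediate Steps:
Function('u')(U) = Mul(Add(-101, U), Add(51, U)) (Function('u')(U) = Mul(Add(51, U), Add(-101, U)) = Mul(Add(-101, U), Add(51, U)))
Add(-47338, Mul(Function('u')(129), Pow(25689, -1))) = Add(-47338, Mul(Add(-5151, Pow(129, 2), Mul(-50, 129)), Pow(25689, -1))) = Add(-47338, Mul(Add(-5151, 16641, -6450), Rational(1, 25689))) = Add(-47338, Mul(5040, Rational(1, 25689))) = Add(-47338, Rational(1680, 8563)) = Rational(-405353614, 8563)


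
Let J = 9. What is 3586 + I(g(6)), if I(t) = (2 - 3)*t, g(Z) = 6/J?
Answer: 10756/3 ≈ 3585.3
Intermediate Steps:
g(Z) = 2/3 (g(Z) = 6/9 = 6*(1/9) = 2/3)
I(t) = -t
3586 + I(g(6)) = 3586 - 1*2/3 = 3586 - 2/3 = 10756/3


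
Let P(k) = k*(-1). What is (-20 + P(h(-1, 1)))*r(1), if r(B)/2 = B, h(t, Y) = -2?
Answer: -36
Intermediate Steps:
r(B) = 2*B
P(k) = -k
(-20 + P(h(-1, 1)))*r(1) = (-20 - 1*(-2))*(2*1) = (-20 + 2)*2 = -18*2 = -36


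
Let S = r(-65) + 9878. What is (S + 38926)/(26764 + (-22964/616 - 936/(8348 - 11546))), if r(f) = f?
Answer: 307738046/168754363 ≈ 1.8236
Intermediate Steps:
S = 9813 (S = -65 + 9878 = 9813)
(S + 38926)/(26764 + (-22964/616 - 936/(8348 - 11546))) = (9813 + 38926)/(26764 + (-22964/616 - 936/(8348 - 11546))) = 48739/(26764 + (-22964*1/616 - 936/(-3198))) = 48739/(26764 + (-5741/154 - 936*(-1/3198))) = 48739/(26764 + (-5741/154 + 12/41)) = 48739/(26764 - 233533/6314) = 48739/(168754363/6314) = 48739*(6314/168754363) = 307738046/168754363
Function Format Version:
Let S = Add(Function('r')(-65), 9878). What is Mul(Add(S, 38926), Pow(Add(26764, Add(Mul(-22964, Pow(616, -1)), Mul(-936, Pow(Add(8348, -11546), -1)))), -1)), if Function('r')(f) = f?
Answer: Rational(307738046, 168754363) ≈ 1.8236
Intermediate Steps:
S = 9813 (S = Add(-65, 9878) = 9813)
Mul(Add(S, 38926), Pow(Add(26764, Add(Mul(-22964, Pow(616, -1)), Mul(-936, Pow(Add(8348, -11546), -1)))), -1)) = Mul(Add(9813, 38926), Pow(Add(26764, Add(Mul(-22964, Pow(616, -1)), Mul(-936, Pow(Add(8348, -11546), -1)))), -1)) = Mul(48739, Pow(Add(26764, Add(Mul(-22964, Rational(1, 616)), Mul(-936, Pow(-3198, -1)))), -1)) = Mul(48739, Pow(Add(26764, Add(Rational(-5741, 154), Mul(-936, Rational(-1, 3198)))), -1)) = Mul(48739, Pow(Add(26764, Add(Rational(-5741, 154), Rational(12, 41))), -1)) = Mul(48739, Pow(Add(26764, Rational(-233533, 6314)), -1)) = Mul(48739, Pow(Rational(168754363, 6314), -1)) = Mul(48739, Rational(6314, 168754363)) = Rational(307738046, 168754363)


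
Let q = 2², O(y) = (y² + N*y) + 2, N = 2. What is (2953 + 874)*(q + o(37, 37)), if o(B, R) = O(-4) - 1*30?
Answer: -61232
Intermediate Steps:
O(y) = 2 + y² + 2*y (O(y) = (y² + 2*y) + 2 = 2 + y² + 2*y)
q = 4
o(B, R) = -20 (o(B, R) = (2 + (-4)² + 2*(-4)) - 1*30 = (2 + 16 - 8) - 30 = 10 - 30 = -20)
(2953 + 874)*(q + o(37, 37)) = (2953 + 874)*(4 - 20) = 3827*(-16) = -61232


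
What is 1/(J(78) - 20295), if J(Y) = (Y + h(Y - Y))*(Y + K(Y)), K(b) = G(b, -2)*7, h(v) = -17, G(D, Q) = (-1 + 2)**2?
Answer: -1/15110 ≈ -6.6181e-5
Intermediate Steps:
G(D, Q) = 1 (G(D, Q) = 1**2 = 1)
K(b) = 7 (K(b) = 1*7 = 7)
J(Y) = (-17 + Y)*(7 + Y) (J(Y) = (Y - 17)*(Y + 7) = (-17 + Y)*(7 + Y))
1/(J(78) - 20295) = 1/((-119 + 78**2 - 10*78) - 20295) = 1/((-119 + 6084 - 780) - 20295) = 1/(5185 - 20295) = 1/(-15110) = -1/15110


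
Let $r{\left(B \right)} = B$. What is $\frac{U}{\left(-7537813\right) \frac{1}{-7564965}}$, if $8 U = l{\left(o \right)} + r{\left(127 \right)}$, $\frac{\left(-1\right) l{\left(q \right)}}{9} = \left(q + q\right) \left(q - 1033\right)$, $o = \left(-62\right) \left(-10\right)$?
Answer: $\frac{34868489632755}{60302504} \approx 5.7823 \cdot 10^{5}$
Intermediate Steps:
$o = 620$
$l{\left(q \right)} = - 18 q \left(-1033 + q\right)$ ($l{\left(q \right)} = - 9 \left(q + q\right) \left(q - 1033\right) = - 9 \cdot 2 q \left(-1033 + q\right) = - 18 q \left(-1033 + q\right)$)
$U = \frac{4609207}{8}$ ($U = \frac{18 \cdot 620 \left(1033 - 620\right) + 127}{8} = \frac{18 \cdot 620 \cdot 413 + 127}{8} = \frac{4609080 + 127}{8} = \frac{1}{8} \cdot 4609207 = \frac{4609207}{8} \approx 5.7615 \cdot 10^{5}$)
$\frac{U}{\left(-7537813\right) \frac{1}{-7564965}} = \frac{4609207}{8 \left(- \frac{7537813}{-7564965}\right)} = \frac{4609207}{8 \left(\left(-7537813\right) \left(- \frac{1}{7564965}\right)\right)} = \frac{4609207}{8 \cdot \frac{7537813}{7564965}} = \frac{4609207}{8} \cdot \frac{7564965}{7537813} = \frac{34868489632755}{60302504}$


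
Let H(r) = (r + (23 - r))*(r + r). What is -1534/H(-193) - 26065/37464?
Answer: -86967647/166302696 ≈ -0.52295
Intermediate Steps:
H(r) = 46*r (H(r) = 23*(2*r) = 46*r)
-1534/H(-193) - 26065/37464 = -1534/(46*(-193)) - 26065/37464 = -1534/(-8878) - 26065*1/37464 = -1534*(-1/8878) - 26065/37464 = 767/4439 - 26065/37464 = -86967647/166302696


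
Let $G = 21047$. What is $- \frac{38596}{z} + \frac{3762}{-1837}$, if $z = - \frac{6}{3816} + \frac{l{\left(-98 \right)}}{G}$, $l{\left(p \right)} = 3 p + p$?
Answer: $\frac{86279102771766}{45149953} \approx 1.9109 \cdot 10^{6}$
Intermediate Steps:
$l{\left(p \right)} = 4 p$
$z = - \frac{270359}{13385892}$ ($z = - \frac{6}{3816} + \frac{4 \left(-98\right)}{21047} = \left(-6\right) \frac{1}{3816} - \frac{392}{21047} = - \frac{1}{636} - \frac{392}{21047} = - \frac{270359}{13385892} \approx -0.020197$)
$- \frac{38596}{z} + \frac{3762}{-1837} = - \frac{38596}{- \frac{270359}{13385892}} + \frac{3762}{-1837} = \left(-38596\right) \left(- \frac{13385892}{270359}\right) + 3762 \left(- \frac{1}{1837}\right) = \frac{516641887632}{270359} - \frac{342}{167} = \frac{86279102771766}{45149953}$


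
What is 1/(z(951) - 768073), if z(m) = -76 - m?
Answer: -1/769100 ≈ -1.3002e-6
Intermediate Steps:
1/(z(951) - 768073) = 1/((-76 - 1*951) - 768073) = 1/((-76 - 951) - 768073) = 1/(-1027 - 768073) = 1/(-769100) = -1/769100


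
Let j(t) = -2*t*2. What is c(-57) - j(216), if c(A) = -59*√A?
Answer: 864 - 59*I*√57 ≈ 864.0 - 445.44*I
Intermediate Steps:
j(t) = -4*t
c(-57) - j(216) = -59*I*√57 - (-4)*216 = -59*I*√57 - 1*(-864) = -59*I*√57 + 864 = 864 - 59*I*√57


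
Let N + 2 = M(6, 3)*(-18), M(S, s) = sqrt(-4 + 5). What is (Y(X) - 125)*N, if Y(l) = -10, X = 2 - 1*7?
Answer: 2700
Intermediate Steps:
X = -5 (X = 2 - 7 = -5)
M(S, s) = 1 (M(S, s) = sqrt(1) = 1)
N = -20 (N = -2 + 1*(-18) = -2 - 18 = -20)
(Y(X) - 125)*N = (-10 - 125)*(-20) = -135*(-20) = 2700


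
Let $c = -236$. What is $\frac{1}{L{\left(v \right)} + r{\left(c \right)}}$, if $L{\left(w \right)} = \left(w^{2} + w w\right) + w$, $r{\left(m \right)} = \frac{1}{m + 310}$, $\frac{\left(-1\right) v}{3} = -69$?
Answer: $\frac{74}{6356971} \approx 1.1641 \cdot 10^{-5}$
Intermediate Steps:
$v = 207$ ($v = \left(-3\right) \left(-69\right) = 207$)
$r{\left(m \right)} = \frac{1}{310 + m}$
$L{\left(w \right)} = w + 2 w^{2}$ ($L{\left(w \right)} = \left(w^{2} + w^{2}\right) + w = 2 w^{2} + w = w + 2 w^{2}$)
$\frac{1}{L{\left(v \right)} + r{\left(c \right)}} = \frac{1}{207 \left(1 + 2 \cdot 207\right) + \frac{1}{310 - 236}} = \frac{1}{207 \left(1 + 414\right) + \frac{1}{74}} = \frac{1}{207 \cdot 415 + \frac{1}{74}} = \frac{1}{85905 + \frac{1}{74}} = \frac{1}{\frac{6356971}{74}} = \frac{74}{6356971}$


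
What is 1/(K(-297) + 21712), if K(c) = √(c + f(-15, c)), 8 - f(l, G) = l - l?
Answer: 21712/471411233 - 17*I/471411233 ≈ 4.6057e-5 - 3.6062e-8*I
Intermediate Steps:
f(l, G) = 8 (f(l, G) = 8 - (l - l) = 8 - 1*0 = 8 + 0 = 8)
K(c) = √(8 + c) (K(c) = √(c + 8) = √(8 + c))
1/(K(-297) + 21712) = 1/(√(8 - 297) + 21712) = 1/(√(-289) + 21712) = 1/(17*I + 21712) = 1/(21712 + 17*I) = (21712 - 17*I)/471411233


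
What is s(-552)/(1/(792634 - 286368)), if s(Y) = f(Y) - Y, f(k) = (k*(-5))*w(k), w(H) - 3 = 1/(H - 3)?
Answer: 165346475600/37 ≈ 4.4688e+9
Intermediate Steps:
w(H) = 3 + 1/(-3 + H) (w(H) = 3 + 1/(H - 3) = 3 + 1/(-3 + H))
f(k) = -5*k*(-8 + 3*k)/(-3 + k) (f(k) = (k*(-5))*((-8 + 3*k)/(-3 + k)) = (-5*k)*((-8 + 3*k)/(-3 + k)) = -5*k*(-8 + 3*k)/(-3 + k))
s(Y) = -Y + 5*Y*(8 - 3*Y)/(-3 + Y) (s(Y) = 5*Y*(8 - 3*Y)/(-3 + Y) - Y = -Y + 5*Y*(8 - 3*Y)/(-3 + Y))
s(-552)/(1/(792634 - 286368)) = (-552*(43 - 16*(-552))/(-3 - 552))/(1/(792634 - 286368)) = (-552*(43 + 8832)/(-555))/(1/506266) = (-552*(-1/555)*8875)/(1/506266) = (326600/37)*506266 = 165346475600/37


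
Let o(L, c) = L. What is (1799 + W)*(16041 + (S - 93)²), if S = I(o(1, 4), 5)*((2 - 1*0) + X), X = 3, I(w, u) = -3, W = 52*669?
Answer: 1013642835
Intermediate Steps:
W = 34788
S = -15 (S = -3*((2 - 1*0) + 3) = -3*((2 + 0) + 3) = -3*(2 + 3) = -3*5 = -15)
(1799 + W)*(16041 + (S - 93)²) = (1799 + 34788)*(16041 + (-15 - 93)²) = 36587*(16041 + (-108)²) = 36587*(16041 + 11664) = 36587*27705 = 1013642835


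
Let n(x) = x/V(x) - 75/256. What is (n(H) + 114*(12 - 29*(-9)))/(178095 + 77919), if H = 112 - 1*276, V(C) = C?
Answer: 7967413/65539584 ≈ 0.12157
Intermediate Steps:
H = -164 (H = 112 - 276 = -164)
n(x) = 181/256 (n(x) = x/x - 75/256 = 1 - 75*1/256 = 1 - 75/256 = 181/256)
(n(H) + 114*(12 - 29*(-9)))/(178095 + 77919) = (181/256 + 114*(12 - 29*(-9)))/(178095 + 77919) = (181/256 + 114*(12 + 261))/256014 = (181/256 + 114*273)*(1/256014) = (181/256 + 31122)*(1/256014) = (7967413/256)*(1/256014) = 7967413/65539584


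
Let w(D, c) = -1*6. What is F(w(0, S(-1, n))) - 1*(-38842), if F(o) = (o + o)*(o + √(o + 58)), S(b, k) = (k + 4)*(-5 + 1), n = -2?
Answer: 38914 - 24*√13 ≈ 38827.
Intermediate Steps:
S(b, k) = -16 - 4*k (S(b, k) = (4 + k)*(-4) = -16 - 4*k)
w(D, c) = -6
F(o) = 2*o*(o + √(58 + o)) (F(o) = (2*o)*(o + √(58 + o)) = 2*o*(o + √(58 + o)))
F(w(0, S(-1, n))) - 1*(-38842) = 2*(-6)*(-6 + √(58 - 6)) - 1*(-38842) = 2*(-6)*(-6 + √52) + 38842 = 2*(-6)*(-6 + 2*√13) + 38842 = (72 - 24*√13) + 38842 = 38914 - 24*√13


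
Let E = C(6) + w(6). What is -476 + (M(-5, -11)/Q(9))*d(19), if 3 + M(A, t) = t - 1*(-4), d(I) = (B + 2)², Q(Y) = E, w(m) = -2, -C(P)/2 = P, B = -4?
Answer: -3312/7 ≈ -473.14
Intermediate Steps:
C(P) = -2*P
E = -14 (E = -2*6 - 2 = -12 - 2 = -14)
Q(Y) = -14
d(I) = 4 (d(I) = (-4 + 2)² = (-2)² = 4)
M(A, t) = 1 + t (M(A, t) = -3 + (t - 1*(-4)) = -3 + (t + 4) = -3 + (4 + t) = 1 + t)
-476 + (M(-5, -11)/Q(9))*d(19) = -476 + ((1 - 11)/(-14))*4 = -476 - 10*(-1/14)*4 = -476 + (5/7)*4 = -476 + 20/7 = -3312/7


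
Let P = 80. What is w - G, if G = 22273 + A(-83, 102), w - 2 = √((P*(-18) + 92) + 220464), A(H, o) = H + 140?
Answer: -22328 + 2*√54779 ≈ -21860.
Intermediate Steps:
A(H, o) = 140 + H
w = 2 + 2*√54779 (w = 2 + √((80*(-18) + 92) + 220464) = 2 + √((-1440 + 92) + 220464) = 2 + √(-1348 + 220464) = 2 + √219116 = 2 + 2*√54779 ≈ 470.10)
G = 22330 (G = 22273 + (140 - 83) = 22273 + 57 = 22330)
w - G = (2 + 2*√54779) - 1*22330 = (2 + 2*√54779) - 22330 = -22328 + 2*√54779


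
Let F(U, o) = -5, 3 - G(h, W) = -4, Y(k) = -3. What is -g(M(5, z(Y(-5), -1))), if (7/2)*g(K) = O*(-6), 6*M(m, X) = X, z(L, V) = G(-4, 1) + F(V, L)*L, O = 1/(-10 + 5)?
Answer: -12/35 ≈ -0.34286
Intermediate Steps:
G(h, W) = 7 (G(h, W) = 3 - 1*(-4) = 3 + 4 = 7)
O = -⅕ (O = 1/(-5) = -⅕ ≈ -0.20000)
z(L, V) = 7 - 5*L
M(m, X) = X/6
g(K) = 12/35 (g(K) = 2*(-⅕*(-6))/7 = (2/7)*(6/5) = 12/35)
-g(M(5, z(Y(-5), -1))) = -1*12/35 = -12/35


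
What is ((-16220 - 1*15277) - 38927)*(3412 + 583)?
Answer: -281343880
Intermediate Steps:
((-16220 - 1*15277) - 38927)*(3412 + 583) = ((-16220 - 15277) - 38927)*3995 = (-31497 - 38927)*3995 = -70424*3995 = -281343880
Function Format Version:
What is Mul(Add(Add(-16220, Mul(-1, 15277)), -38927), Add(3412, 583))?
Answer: -281343880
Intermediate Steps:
Mul(Add(Add(-16220, Mul(-1, 15277)), -38927), Add(3412, 583)) = Mul(Add(Add(-16220, -15277), -38927), 3995) = Mul(Add(-31497, -38927), 3995) = Mul(-70424, 3995) = -281343880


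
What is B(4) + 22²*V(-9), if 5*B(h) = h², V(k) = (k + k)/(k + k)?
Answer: 2436/5 ≈ 487.20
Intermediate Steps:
V(k) = 1 (V(k) = (2*k)/((2*k)) = (2*k)*(1/(2*k)) = 1)
B(h) = h²/5
B(4) + 22²*V(-9) = (⅕)*4² + 22²*1 = (⅕)*16 + 484*1 = 16/5 + 484 = 2436/5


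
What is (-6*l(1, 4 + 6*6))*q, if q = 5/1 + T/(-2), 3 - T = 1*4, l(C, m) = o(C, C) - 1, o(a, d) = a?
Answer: 0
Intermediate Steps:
l(C, m) = -1 + C (l(C, m) = C - 1 = -1 + C)
T = -1 (T = 3 - 4 = -1)
q = 11/2 (q = 5/1 - 1/(-2) = 5*1 - 1*(-½) = 5 + ½ = 11/2 ≈ 5.5000)
(-6*l(1, 4 + 6*6))*q = -6*(-1 + 1)*(11/2) = -6*0*(11/2) = 0*(11/2) = 0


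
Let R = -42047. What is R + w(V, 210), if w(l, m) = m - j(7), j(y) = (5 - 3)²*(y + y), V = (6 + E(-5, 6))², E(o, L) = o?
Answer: -41893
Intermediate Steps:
V = 1 (V = (6 - 5)² = 1² = 1)
j(y) = 8*y (j(y) = 2²*(2*y) = 4*(2*y) = 8*y)
w(l, m) = -56 + m (w(l, m) = m - 8*7 = m - 1*56 = m - 56 = -56 + m)
R + w(V, 210) = -42047 + (-56 + 210) = -42047 + 154 = -41893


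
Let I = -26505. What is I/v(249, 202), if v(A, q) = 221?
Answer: -26505/221 ≈ -119.93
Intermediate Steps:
I/v(249, 202) = -26505/221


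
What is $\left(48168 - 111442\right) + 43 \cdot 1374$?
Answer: $-4192$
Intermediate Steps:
$\left(48168 - 111442\right) + 43 \cdot 1374 = -63274 + 59082 = -4192$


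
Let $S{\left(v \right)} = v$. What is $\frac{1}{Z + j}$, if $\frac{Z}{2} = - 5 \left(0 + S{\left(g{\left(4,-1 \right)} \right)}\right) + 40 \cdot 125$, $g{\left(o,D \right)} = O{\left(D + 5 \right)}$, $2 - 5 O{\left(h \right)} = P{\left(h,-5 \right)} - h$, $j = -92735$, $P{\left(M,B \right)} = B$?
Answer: $- \frac{1}{82757} \approx -1.2084 \cdot 10^{-5}$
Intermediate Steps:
$O{\left(h \right)} = \frac{7}{5} + \frac{h}{5}$ ($O{\left(h \right)} = \frac{2}{5} - \frac{-5 - h}{5} = \frac{2}{5} + \left(1 + \frac{h}{5}\right) = \frac{7}{5} + \frac{h}{5}$)
$g{\left(o,D \right)} = \frac{12}{5} + \frac{D}{5}$ ($g{\left(o,D \right)} = \frac{7}{5} + \frac{D + 5}{5} = \frac{7}{5} + \frac{5 + D}{5} = \frac{7}{5} + \left(1 + \frac{D}{5}\right) = \frac{12}{5} + \frac{D}{5}$)
$Z = 9978$ ($Z = 2 \left(- 5 \left(0 + \left(\frac{12}{5} + \frac{1}{5} \left(-1\right)\right)\right) + 40 \cdot 125\right) = 2 \left(- 5 \left(0 + \left(\frac{12}{5} - \frac{1}{5}\right)\right) + 5000\right) = 2 \left(- 5 \left(0 + \frac{11}{5}\right) + 5000\right) = 2 \left(\left(-5\right) \frac{11}{5} + 5000\right) = 2 \left(-11 + 5000\right) = 2 \cdot 4989 = 9978$)
$\frac{1}{Z + j} = \frac{1}{9978 - 92735} = \frac{1}{-82757} = - \frac{1}{82757}$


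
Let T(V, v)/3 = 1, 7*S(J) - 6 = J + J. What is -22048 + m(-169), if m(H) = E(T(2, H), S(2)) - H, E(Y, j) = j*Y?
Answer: -153123/7 ≈ -21875.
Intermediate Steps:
S(J) = 6/7 + 2*J/7 (S(J) = 6/7 + (J + J)/7 = 6/7 + (2*J)/7 = 6/7 + 2*J/7)
T(V, v) = 3 (T(V, v) = 3*1 = 3)
E(Y, j) = Y*j
m(H) = 30/7 - H (m(H) = 3*(6/7 + (2/7)*2) - H = 3*(6/7 + 4/7) - H = 3*(10/7) - H = 30/7 - H)
-22048 + m(-169) = -22048 + (30/7 - 1*(-169)) = -22048 + (30/7 + 169) = -22048 + 1213/7 = -153123/7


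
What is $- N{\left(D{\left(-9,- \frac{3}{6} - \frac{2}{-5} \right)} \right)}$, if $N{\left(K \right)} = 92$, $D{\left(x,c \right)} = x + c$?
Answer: $-92$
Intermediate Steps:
$D{\left(x,c \right)} = c + x$
$- N{\left(D{\left(-9,- \frac{3}{6} - \frac{2}{-5} \right)} \right)} = \left(-1\right) 92 = -92$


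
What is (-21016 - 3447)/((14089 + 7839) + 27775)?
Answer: -24463/49703 ≈ -0.49218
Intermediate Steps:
(-21016 - 3447)/((14089 + 7839) + 27775) = -24463/(21928 + 27775) = -24463/49703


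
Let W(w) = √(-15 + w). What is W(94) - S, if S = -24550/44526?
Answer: 12275/22263 + √79 ≈ 9.4396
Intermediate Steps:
S = -12275/22263 (S = -24550*1/44526 = -12275/22263 ≈ -0.55136)
W(94) - S = √(-15 + 94) - 1*(-12275/22263) = √79 + 12275/22263 = 12275/22263 + √79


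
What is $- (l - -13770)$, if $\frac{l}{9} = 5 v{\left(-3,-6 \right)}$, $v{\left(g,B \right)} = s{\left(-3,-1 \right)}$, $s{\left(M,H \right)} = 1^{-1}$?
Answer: $-13815$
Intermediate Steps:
$s{\left(M,H \right)} = 1$
$v{\left(g,B \right)} = 1$
$l = 45$ ($l = 9 \cdot 5 \cdot 1 = 9 \cdot 5 = 45$)
$- (l - -13770) = - (45 - -13770) = - (45 + 13770) = \left(-1\right) 13815 = -13815$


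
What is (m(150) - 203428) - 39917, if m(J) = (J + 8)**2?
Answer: -218381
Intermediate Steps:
m(J) = (8 + J)**2
(m(150) - 203428) - 39917 = ((8 + 150)**2 - 203428) - 39917 = (158**2 - 203428) - 39917 = (24964 - 203428) - 39917 = -178464 - 39917 = -218381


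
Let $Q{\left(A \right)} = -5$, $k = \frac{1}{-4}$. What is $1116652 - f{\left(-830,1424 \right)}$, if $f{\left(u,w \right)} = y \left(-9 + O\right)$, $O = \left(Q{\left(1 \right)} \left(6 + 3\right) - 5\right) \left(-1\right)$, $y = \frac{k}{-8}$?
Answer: $\frac{35732823}{32} \approx 1.1167 \cdot 10^{6}$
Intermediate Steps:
$k = - \frac{1}{4} \approx -0.25$
$y = \frac{1}{32}$ ($y = - \frac{1}{4 \left(-8\right)} = \left(- \frac{1}{4}\right) \left(- \frac{1}{8}\right) = \frac{1}{32} \approx 0.03125$)
$O = 50$ ($O = \left(- 5 \left(6 + 3\right) - 5\right) \left(-1\right) = \left(\left(-5\right) 9 - 5\right) \left(-1\right) = \left(-45 - 5\right) \left(-1\right) = \left(-50\right) \left(-1\right) = 50$)
$f{\left(u,w \right)} = \frac{41}{32}$ ($f{\left(u,w \right)} = \frac{-9 + 50}{32} = \frac{1}{32} \cdot 41 = \frac{41}{32}$)
$1116652 - f{\left(-830,1424 \right)} = 1116652 - \frac{41}{32} = \frac{35732823}{32}$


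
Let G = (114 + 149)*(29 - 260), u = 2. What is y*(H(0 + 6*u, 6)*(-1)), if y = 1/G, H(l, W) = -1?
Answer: -1/60753 ≈ -1.6460e-5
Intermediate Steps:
G = -60753 (G = 263*(-231) = -60753)
y = -1/60753 (y = 1/(-60753) = -1/60753 ≈ -1.6460e-5)
y*(H(0 + 6*u, 6)*(-1)) = -(-1)*(-1)/60753 = -1/60753*1 = -1/60753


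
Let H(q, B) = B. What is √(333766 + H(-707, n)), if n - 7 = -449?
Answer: 6*√9259 ≈ 577.34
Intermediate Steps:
n = -442 (n = 7 - 449 = -442)
√(333766 + H(-707, n)) = √(333766 - 442) = √333324 = 6*√9259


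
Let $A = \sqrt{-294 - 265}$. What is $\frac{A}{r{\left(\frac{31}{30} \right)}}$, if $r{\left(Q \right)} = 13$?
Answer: $\frac{i \sqrt{559}}{13} \approx 1.8187 i$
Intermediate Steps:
$A = i \sqrt{559}$ ($A = \sqrt{-559} = i \sqrt{559} \approx 23.643 i$)
$\frac{A}{r{\left(\frac{31}{30} \right)}} = \frac{i \sqrt{559}}{13}$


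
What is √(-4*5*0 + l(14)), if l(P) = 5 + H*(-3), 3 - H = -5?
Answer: I*√19 ≈ 4.3589*I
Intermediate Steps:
H = 8 (H = 3 - 1*(-5) = 3 + 5 = 8)
l(P) = -19 (l(P) = 5 + 8*(-3) = 5 - 24 = -19)
√(-4*5*0 + l(14)) = √(-4*5*0 - 19) = √(-20*0 - 19) = √(0 - 19) = √(-19) = I*√19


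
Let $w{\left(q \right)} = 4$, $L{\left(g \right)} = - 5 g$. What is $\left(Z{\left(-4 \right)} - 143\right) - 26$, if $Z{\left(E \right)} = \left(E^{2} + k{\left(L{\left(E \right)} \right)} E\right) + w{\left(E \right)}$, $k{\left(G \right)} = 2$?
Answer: $-157$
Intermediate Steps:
$Z{\left(E \right)} = 4 + E^{2} + 2 E$ ($Z{\left(E \right)} = \left(E^{2} + 2 E\right) + 4 = 4 + E^{2} + 2 E$)
$\left(Z{\left(-4 \right)} - 143\right) - 26 = \left(\left(4 + \left(-4\right)^{2} + 2 \left(-4\right)\right) - 143\right) - 26 = \left(\left(4 + 16 - 8\right) - 143\right) - 26 = \left(12 - 143\right) - 26 = -131 - 26 = -157$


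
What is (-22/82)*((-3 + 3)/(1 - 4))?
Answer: 0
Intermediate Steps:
(-22/82)*((-3 + 3)/(1 - 4)) = (-22*1/82)*(0/(-3)) = -0*(-1)/3 = -11/41*0 = 0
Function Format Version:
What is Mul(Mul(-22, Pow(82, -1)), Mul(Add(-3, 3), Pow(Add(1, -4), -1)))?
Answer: 0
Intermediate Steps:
Mul(Mul(-22, Pow(82, -1)), Mul(Add(-3, 3), Pow(Add(1, -4), -1))) = Mul(Mul(-22, Rational(1, 82)), Mul(0, Pow(-3, -1))) = Mul(Rational(-11, 41), Mul(0, Rational(-1, 3))) = Mul(Rational(-11, 41), 0) = 0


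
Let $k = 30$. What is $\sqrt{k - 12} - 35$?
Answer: $-35 + 3 \sqrt{2} \approx -30.757$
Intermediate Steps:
$\sqrt{k - 12} - 35 = \sqrt{30 - 12} - 35 = \sqrt{18} - 35 = 3 \sqrt{2} - 35 = -35 + 3 \sqrt{2}$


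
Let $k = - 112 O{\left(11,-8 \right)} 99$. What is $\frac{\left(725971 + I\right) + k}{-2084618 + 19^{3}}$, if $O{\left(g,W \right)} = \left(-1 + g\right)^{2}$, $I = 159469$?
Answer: $\frac{223360}{2077759} \approx 0.1075$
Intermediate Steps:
$k = -1108800$ ($k = - 112 \left(-1 + 11\right)^{2} \cdot 99 = - 112 \cdot 10^{2} \cdot 99 = \left(-112\right) 100 \cdot 99 = \left(-11200\right) 99 = -1108800$)
$\frac{\left(725971 + I\right) + k}{-2084618 + 19^{3}} = \frac{\left(725971 + 159469\right) - 1108800}{-2084618 + 19^{3}} = \frac{885440 - 1108800}{-2084618 + 6859} = - \frac{223360}{-2077759} = \left(-223360\right) \left(- \frac{1}{2077759}\right) = \frac{223360}{2077759}$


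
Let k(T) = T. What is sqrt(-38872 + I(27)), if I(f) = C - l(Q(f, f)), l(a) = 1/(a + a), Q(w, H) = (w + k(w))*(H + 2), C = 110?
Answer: I*sqrt(10562024895)/522 ≈ 196.88*I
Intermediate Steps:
Q(w, H) = 2*w*(2 + H) (Q(w, H) = (w + w)*(H + 2) = (2*w)*(2 + H) = 2*w*(2 + H))
l(a) = 1/(2*a)
I(f) = 110 - 1/(4*f*(2 + f)) (I(f) = 110 - 1/(2*(2*f*(2 + f))) = 110 - 1/(2*f*(2 + f))/2 = 110 - 1/(4*f*(2 + f)))
sqrt(-38872 + I(27)) = sqrt(-38872 + (1/4)*(-1 + 440*27**2 + 880*27)/(27*(2 + 27))) = sqrt(-38872 + (1/4)*(1/27)*(-1 + 440*729 + 23760)/29) = sqrt(-38872 + (1/4)*(1/27)*(1/29)*(-1 + 320760 + 23760)) = sqrt(-38872 + (1/4)*(1/27)*(1/29)*344519) = sqrt(-38872 + 344519/3132) = sqrt(-121402585/3132) = I*sqrt(10562024895)/522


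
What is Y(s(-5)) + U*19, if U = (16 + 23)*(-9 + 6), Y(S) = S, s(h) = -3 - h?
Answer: -2221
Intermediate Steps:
U = -117 (U = 39*(-3) = -117)
Y(s(-5)) + U*19 = (-3 - 1*(-5)) - 117*19 = (-3 + 5) - 2223 = 2 - 2223 = -2221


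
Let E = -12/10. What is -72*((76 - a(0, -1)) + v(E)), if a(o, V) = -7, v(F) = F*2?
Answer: -29016/5 ≈ -5803.2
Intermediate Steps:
E = -6/5 (E = -12*⅒ = -6/5 ≈ -1.2000)
v(F) = 2*F
-72*((76 - a(0, -1)) + v(E)) = -72*((76 - 1*(-7)) + 2*(-6/5)) = -72*((76 + 7) - 12/5) = -72*(83 - 12/5) = -72*403/5 = -29016/5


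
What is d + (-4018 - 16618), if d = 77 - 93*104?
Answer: -30231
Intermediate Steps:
d = -9595 (d = 77 - 9672 = -9595)
d + (-4018 - 16618) = -9595 + (-4018 - 16618) = -9595 - 20636 = -30231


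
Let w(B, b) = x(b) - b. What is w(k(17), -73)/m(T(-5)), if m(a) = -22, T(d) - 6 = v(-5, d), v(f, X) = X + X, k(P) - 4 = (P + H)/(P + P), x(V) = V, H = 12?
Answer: 0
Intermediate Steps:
k(P) = 4 + (12 + P)/(2*P) (k(P) = 4 + (P + 12)/(P + P) = 4 + (12 + P)/((2*P)) = 4 + (12 + P)*(1/(2*P)) = 4 + (12 + P)/(2*P))
v(f, X) = 2*X
T(d) = 6 + 2*d
w(B, b) = 0 (w(B, b) = b - b = 0)
w(k(17), -73)/m(T(-5)) = 0/(-22) = 0*(-1/22) = 0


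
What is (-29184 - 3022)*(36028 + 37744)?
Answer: -2375901032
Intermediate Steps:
(-29184 - 3022)*(36028 + 37744) = -32206*73772 = -2375901032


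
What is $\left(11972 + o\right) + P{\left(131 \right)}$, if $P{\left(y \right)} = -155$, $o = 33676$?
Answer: $45493$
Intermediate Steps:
$\left(11972 + o\right) + P{\left(131 \right)} = \left(11972 + 33676\right) - 155 = 45648 - 155 = 45493$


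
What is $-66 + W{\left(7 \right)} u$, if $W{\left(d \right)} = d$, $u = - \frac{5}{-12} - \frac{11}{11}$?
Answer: $- \frac{841}{12} \approx -70.083$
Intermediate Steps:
$u = - \frac{7}{12}$ ($u = \left(-5\right) \left(- \frac{1}{12}\right) - 1 = \frac{5}{12} - 1 = - \frac{7}{12} \approx -0.58333$)
$-66 + W{\left(7 \right)} u = -66 + 7 \left(- \frac{7}{12}\right) = -66 - \frac{49}{12} = - \frac{841}{12}$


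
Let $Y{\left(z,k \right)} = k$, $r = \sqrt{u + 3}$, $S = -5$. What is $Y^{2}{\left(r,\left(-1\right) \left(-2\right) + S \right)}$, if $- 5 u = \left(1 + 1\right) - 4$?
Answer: $9$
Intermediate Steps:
$u = \frac{2}{5}$ ($u = - \frac{\left(1 + 1\right) - 4}{5} = - \frac{2 - 4}{5} = \left(- \frac{1}{5}\right) \left(-2\right) = \frac{2}{5} \approx 0.4$)
$r = \frac{\sqrt{85}}{5}$ ($r = \sqrt{\frac{2}{5} + 3} = \sqrt{\frac{17}{5}} = \frac{\sqrt{85}}{5} \approx 1.8439$)
$Y^{2}{\left(r,\left(-1\right) \left(-2\right) + S \right)} = \left(\left(-1\right) \left(-2\right) - 5\right)^{2} = \left(2 - 5\right)^{2} = \left(-3\right)^{2} = 9$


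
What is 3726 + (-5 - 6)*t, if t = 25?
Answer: 3451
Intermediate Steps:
3726 + (-5 - 6)*t = 3726 + (-5 - 6)*25 = 3726 - 11*25 = 3726 - 275 = 3451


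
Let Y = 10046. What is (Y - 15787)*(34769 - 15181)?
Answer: -112454708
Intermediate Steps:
(Y - 15787)*(34769 - 15181) = (10046 - 15787)*(34769 - 15181) = -5741*19588 = -112454708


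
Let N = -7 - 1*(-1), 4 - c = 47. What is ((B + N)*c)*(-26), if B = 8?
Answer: 2236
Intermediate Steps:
c = -43 (c = 4 - 1*47 = 4 - 47 = -43)
N = -6 (N = -7 + 1 = -6)
((B + N)*c)*(-26) = ((8 - 6)*(-43))*(-26) = (2*(-43))*(-26) = -86*(-26) = 2236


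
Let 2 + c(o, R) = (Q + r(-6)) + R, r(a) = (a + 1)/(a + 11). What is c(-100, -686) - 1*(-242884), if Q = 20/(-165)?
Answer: 7992431/33 ≈ 2.4220e+5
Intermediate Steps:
Q = -4/33 (Q = 20*(-1/165) = -4/33 ≈ -0.12121)
r(a) = (1 + a)/(11 + a)
c(o, R) = -103/33 + R (c(o, R) = -2 + ((-4/33 + (1 - 6)/(11 - 6)) + R) = -2 + ((-4/33 - 5/5) + R) = -2 + ((-4/33 + (⅕)*(-5)) + R) = -2 + ((-4/33 - 1) + R) = -2 + (-37/33 + R) = -103/33 + R)
c(-100, -686) - 1*(-242884) = (-103/33 - 686) - 1*(-242884) = -22741/33 + 242884 = 7992431/33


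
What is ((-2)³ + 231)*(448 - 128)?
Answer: 71360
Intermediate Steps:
((-2)³ + 231)*(448 - 128) = (-8 + 231)*320 = 223*320 = 71360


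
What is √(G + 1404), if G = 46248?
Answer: 38*√33 ≈ 218.29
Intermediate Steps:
√(G + 1404) = √(46248 + 1404) = √47652 = 38*√33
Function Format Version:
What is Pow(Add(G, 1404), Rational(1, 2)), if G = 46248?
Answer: Mul(38, Pow(33, Rational(1, 2))) ≈ 218.29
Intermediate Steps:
Pow(Add(G, 1404), Rational(1, 2)) = Pow(Add(46248, 1404), Rational(1, 2)) = Pow(47652, Rational(1, 2)) = Mul(38, Pow(33, Rational(1, 2)))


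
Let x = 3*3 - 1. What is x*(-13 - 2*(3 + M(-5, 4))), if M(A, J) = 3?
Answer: -200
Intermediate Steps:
x = 8 (x = 9 - 1 = 8)
x*(-13 - 2*(3 + M(-5, 4))) = 8*(-13 - 2*(3 + 3)) = 8*(-13 - 2*6) = 8*(-13 - 12) = 8*(-25) = -200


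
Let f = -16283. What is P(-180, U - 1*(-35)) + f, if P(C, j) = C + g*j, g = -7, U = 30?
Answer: -16918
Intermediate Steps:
P(C, j) = C - 7*j
P(-180, U - 1*(-35)) + f = (-180 - 7*(30 - 1*(-35))) - 16283 = (-180 - 7*(30 + 35)) - 16283 = (-180 - 7*65) - 16283 = (-180 - 455) - 16283 = -635 - 16283 = -16918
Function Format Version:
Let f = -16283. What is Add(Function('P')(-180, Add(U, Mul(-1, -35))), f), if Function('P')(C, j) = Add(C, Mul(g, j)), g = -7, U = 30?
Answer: -16918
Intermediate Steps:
Function('P')(C, j) = Add(C, Mul(-7, j))
Add(Function('P')(-180, Add(U, Mul(-1, -35))), f) = Add(Add(-180, Mul(-7, Add(30, Mul(-1, -35)))), -16283) = Add(Add(-180, Mul(-7, Add(30, 35))), -16283) = Add(Add(-180, Mul(-7, 65)), -16283) = Add(Add(-180, -455), -16283) = Add(-635, -16283) = -16918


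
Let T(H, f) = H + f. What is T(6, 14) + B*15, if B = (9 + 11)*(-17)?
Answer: -5080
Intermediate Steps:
B = -340 (B = 20*(-17) = -340)
T(6, 14) + B*15 = (6 + 14) - 340*15 = 20 - 5100 = -5080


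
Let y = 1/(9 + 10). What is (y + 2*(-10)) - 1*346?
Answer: -6953/19 ≈ -365.95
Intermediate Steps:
y = 1/19 ≈ 0.052632
(y + 2*(-10)) - 1*346 = (1/19 + 2*(-10)) - 1*346 = (1/19 - 20) - 346 = -379/19 - 346 = -6953/19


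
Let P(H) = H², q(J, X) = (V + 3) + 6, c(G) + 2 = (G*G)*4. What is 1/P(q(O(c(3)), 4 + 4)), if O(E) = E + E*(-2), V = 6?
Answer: 1/225 ≈ 0.0044444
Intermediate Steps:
c(G) = -2 + 4*G² (c(G) = -2 + (G*G)*4 = -2 + G²*4 = -2 + 4*G²)
O(E) = -E (O(E) = E - 2*E = -E)
q(J, X) = 15 (q(J, X) = (6 + 3) + 6 = 9 + 6 = 15)
1/P(q(O(c(3)), 4 + 4)) = 1/(15²) = 1/225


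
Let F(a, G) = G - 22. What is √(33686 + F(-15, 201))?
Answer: √33865 ≈ 184.02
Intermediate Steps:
F(a, G) = -22 + G
√(33686 + F(-15, 201)) = √(33686 + (-22 + 201)) = √(33686 + 179) = √33865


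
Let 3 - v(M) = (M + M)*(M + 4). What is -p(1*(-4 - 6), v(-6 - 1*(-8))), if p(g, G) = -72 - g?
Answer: 62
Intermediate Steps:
v(M) = 3 - 2*M*(4 + M) (v(M) = 3 - (M + M)*(M + 4) = 3 - 2*M*(4 + M))
-p(1*(-4 - 6), v(-6 - 1*(-8))) = -(-72 - (-4 - 6)) = -(-72 - (-10)) = -(-72 - 1*(-10)) = -(-72 + 10) = -1*(-62) = 62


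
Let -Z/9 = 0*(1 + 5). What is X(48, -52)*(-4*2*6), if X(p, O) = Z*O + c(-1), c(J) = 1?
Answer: -48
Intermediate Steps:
Z = 0 (Z = -0*(1 + 5) = -0*6 = -9*0 = 0)
X(p, O) = 1 (X(p, O) = 0*O + 1 = 0 + 1 = 1)
X(48, -52)*(-4*2*6) = 1*(-4*2*6) = 1*(-8*6) = 1*(-48) = -48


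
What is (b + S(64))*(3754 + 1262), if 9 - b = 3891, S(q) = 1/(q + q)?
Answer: -311553165/16 ≈ -1.9472e+7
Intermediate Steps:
S(q) = 1/(2*q)
b = -3882 (b = 9 - 1*3891 = 9 - 3891 = -3882)
(b + S(64))*(3754 + 1262) = (-3882 + (½)/64)*(3754 + 1262) = (-3882 + (½)*(1/64))*5016 = (-3882 + 1/128)*5016 = -496895/128*5016 = -311553165/16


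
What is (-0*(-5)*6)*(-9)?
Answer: 0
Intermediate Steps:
(-0*(-5)*6)*(-9) = (-3*0*6)*(-9) = (0*6)*(-9) = 0*(-9) = 0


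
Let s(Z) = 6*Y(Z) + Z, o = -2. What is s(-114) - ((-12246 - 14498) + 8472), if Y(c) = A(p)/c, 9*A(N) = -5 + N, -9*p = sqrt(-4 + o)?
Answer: 3105023/171 + I*sqrt(6)/1539 ≈ 18158.0 + 0.0015916*I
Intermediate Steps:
p = -I*sqrt(6)/9 (p = -sqrt(-4 - 2)/9 = -I*sqrt(6)/9 ≈ -0.27217*I)
A(N) = -5/9 + N/9 (A(N) = (-5 + N)/9 = -5/9 + N/9)
Y(c) = (-5/9 - I*sqrt(6)/81)/c (Y(c) = (-5/9 + (-I*sqrt(6)/9)/9)/c = (-5/9 - I*sqrt(6)/81)/c)
s(Z) = Z + 2*(-45 - I*sqrt(6))/(27*Z) (s(Z) = 6*((-45 - I*sqrt(6))/(81*Z)) + Z = 2*(-45 - I*sqrt(6))/(27*Z) + Z = Z + 2*(-45 - I*sqrt(6))/(27*Z))
s(-114) - ((-12246 - 14498) + 8472) = (1/27)*(-90 + 27*(-114)**2 - 2*I*sqrt(6))/(-114) - ((-12246 - 14498) + 8472) = (1/27)*(-1/114)*(-90 + 27*12996 - 2*I*sqrt(6)) - (-26744 + 8472) = (1/27)*(-1/114)*(-90 + 350892 - 2*I*sqrt(6)) - 1*(-18272) = (1/27)*(-1/114)*(350802 - 2*I*sqrt(6)) + 18272 = (-19489/171 + I*sqrt(6)/1539) + 18272 = 3105023/171 + I*sqrt(6)/1539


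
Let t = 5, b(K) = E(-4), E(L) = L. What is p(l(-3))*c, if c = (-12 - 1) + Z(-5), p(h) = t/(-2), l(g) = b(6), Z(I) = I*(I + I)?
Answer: -185/2 ≈ -92.500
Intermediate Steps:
b(K) = -4
Z(I) = 2*I**2 (Z(I) = I*(2*I) = 2*I**2)
l(g) = -4
p(h) = -5/2 (p(h) = 5/(-2) = 5*(-1/2) = -5/2)
c = 37 (c = (-12 - 1) + 2*(-5)**2 = -13 + 2*25 = -13 + 50 = 37)
p(l(-3))*c = -5/2*37 = -185/2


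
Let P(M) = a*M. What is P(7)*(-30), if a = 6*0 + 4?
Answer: -840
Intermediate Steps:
a = 4 (a = 0 + 4 = 4)
P(M) = 4*M
P(7)*(-30) = (4*7)*(-30) = 28*(-30) = -840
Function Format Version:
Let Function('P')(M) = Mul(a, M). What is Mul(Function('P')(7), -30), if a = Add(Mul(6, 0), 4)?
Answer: -840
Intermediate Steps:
a = 4 (a = Add(0, 4) = 4)
Function('P')(M) = Mul(4, M)
Mul(Function('P')(7), -30) = Mul(Mul(4, 7), -30) = Mul(28, -30) = -840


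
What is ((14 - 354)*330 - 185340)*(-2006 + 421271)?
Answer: -124748108100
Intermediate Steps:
((14 - 354)*330 - 185340)*(-2006 + 421271) = (-340*330 - 185340)*419265 = (-112200 - 185340)*419265 = -297540*419265 = -124748108100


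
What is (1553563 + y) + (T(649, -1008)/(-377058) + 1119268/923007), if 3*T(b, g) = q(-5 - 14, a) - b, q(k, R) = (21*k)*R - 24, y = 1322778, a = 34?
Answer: 34518801875573789/12000937014 ≈ 2.8763e+6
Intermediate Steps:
q(k, R) = -24 + 21*R*k (q(k, R) = 21*R*k - 24 = -24 + 21*R*k)
T(b, g) = -4530 - b/3 (T(b, g) = ((-24 + 21*34*(-5 - 14)) - b)/3 = ((-24 + 21*34*(-19)) - b)/3 = ((-24 - 13566) - b)/3 = (-13590 - b)/3 = -4530 - b/3)
(1553563 + y) + (T(649, -1008)/(-377058) + 1119268/923007) = (1553563 + 1322778) + ((-4530 - ⅓*649)/(-377058) + 1119268/923007) = 2876341 + ((-4530 - 649/3)*(-1/377058) + 1119268*(1/923007)) = 2876341 + (-14239/3*(-1/377058) + 1119268/923007) = 2876341 + (491/39006 + 1119268/923007) = 2876341 + 14703788015/12000937014 = 34518801875573789/12000937014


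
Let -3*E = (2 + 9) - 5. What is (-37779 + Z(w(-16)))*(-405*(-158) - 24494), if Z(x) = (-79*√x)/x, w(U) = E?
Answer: -1492119384 + 1560092*I*√2 ≈ -1.4921e+9 + 2.2063e+6*I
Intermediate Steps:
E = -2 (E = -((2 + 9) - 5)/3 = -(11 - 5)/3 = -⅓*6 = -2)
w(U) = -2
Z(x) = -79/√x
(-37779 + Z(w(-16)))*(-405*(-158) - 24494) = (-37779 - (-79)*I*√2/2)*(-405*(-158) - 24494) = (-37779 - (-79)*I*√2/2)*(63990 - 24494) = (-37779 + 79*I*√2/2)*39496 = -1492119384 + 1560092*I*√2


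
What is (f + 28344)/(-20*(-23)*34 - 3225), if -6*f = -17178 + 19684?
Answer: 83779/37245 ≈ 2.2494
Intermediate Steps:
f = -1253/3 (f = -(-17178 + 19684)/6 = -1/6*2506 = -1253/3 ≈ -417.67)
(f + 28344)/(-20*(-23)*34 - 3225) = (-1253/3 + 28344)/(-20*(-23)*34 - 3225) = 83779/(3*(460*34 - 3225)) = 83779/(3*(15640 - 3225)) = (83779/3)/12415 = (83779/3)*(1/12415) = 83779/37245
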